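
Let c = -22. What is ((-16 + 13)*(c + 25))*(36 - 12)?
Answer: -216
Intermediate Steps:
((-16 + 13)*(c + 25))*(36 - 12) = ((-16 + 13)*(-22 + 25))*(36 - 12) = -3*3*24 = -9*24 = -216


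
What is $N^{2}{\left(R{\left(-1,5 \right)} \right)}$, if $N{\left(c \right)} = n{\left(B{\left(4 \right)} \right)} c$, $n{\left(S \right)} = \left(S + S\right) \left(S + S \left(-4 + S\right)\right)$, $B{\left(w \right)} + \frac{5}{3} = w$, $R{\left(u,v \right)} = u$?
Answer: $\frac{38416}{729} \approx 52.697$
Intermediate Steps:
$B{\left(w \right)} = - \frac{5}{3} + w$
$n{\left(S \right)} = 2 S \left(S + S \left(-4 + S\right)\right)$
$N{\left(c \right)} = - \frac{196 c}{27}$ ($N{\left(c \right)} = 2 \left(- \frac{5}{3} + 4\right)^{2} \left(-3 + \left(- \frac{5}{3} + 4\right)\right) c = 2 \left(\frac{7}{3}\right)^{2} \left(-3 + \frac{7}{3}\right) c = 2 \cdot \frac{49}{9} \left(- \frac{2}{3}\right) c = - \frac{196 c}{27}$)
$N^{2}{\left(R{\left(-1,5 \right)} \right)} = \left(\left(- \frac{196}{27}\right) \left(-1\right)\right)^{2} = \left(\frac{196}{27}\right)^{2} = \frac{38416}{729}$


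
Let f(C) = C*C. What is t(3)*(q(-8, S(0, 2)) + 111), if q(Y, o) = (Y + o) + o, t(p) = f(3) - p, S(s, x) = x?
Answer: 642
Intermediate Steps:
f(C) = C**2
t(p) = 9 - p (t(p) = 3**2 - p = 9 - p)
q(Y, o) = Y + 2*o
t(3)*(q(-8, S(0, 2)) + 111) = (9 - 1*3)*((-8 + 2*2) + 111) = (9 - 3)*((-8 + 4) + 111) = 6*(-4 + 111) = 6*107 = 642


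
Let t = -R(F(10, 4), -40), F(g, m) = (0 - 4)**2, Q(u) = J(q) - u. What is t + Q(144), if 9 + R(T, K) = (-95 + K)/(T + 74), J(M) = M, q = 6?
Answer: -255/2 ≈ -127.50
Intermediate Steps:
Q(u) = 6 - u
F(g, m) = 16 (F(g, m) = (-4)**2 = 16)
R(T, K) = -9 + (-95 + K)/(74 + T) (R(T, K) = -9 + (-95 + K)/(T + 74) = -9 + (-95 + K)/(74 + T))
t = 21/2 (t = -(-761 - 40 - 9*16)/(74 + 16) = -(-761 - 40 - 144)/90 = -(-945)/90 = -1*(-21/2) = 21/2 ≈ 10.500)
t + Q(144) = 21/2 + (6 - 1*144) = 21/2 + (6 - 144) = 21/2 - 138 = -255/2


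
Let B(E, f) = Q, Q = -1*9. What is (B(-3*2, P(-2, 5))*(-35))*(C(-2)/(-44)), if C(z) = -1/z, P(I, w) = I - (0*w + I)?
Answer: -315/88 ≈ -3.5795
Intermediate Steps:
P(I, w) = 0 (P(I, w) = I - (0 + I) = I - I = 0)
Q = -9
B(E, f) = -9
(B(-3*2, P(-2, 5))*(-35))*(C(-2)/(-44)) = (-9*(-35))*(-1/(-2)/(-44)) = 315*(-1*(-½)*(-1/44)) = 315*((½)*(-1/44)) = 315*(-1/88) = -315/88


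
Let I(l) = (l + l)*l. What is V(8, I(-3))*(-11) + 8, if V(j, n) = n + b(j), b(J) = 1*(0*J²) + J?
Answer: -278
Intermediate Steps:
b(J) = J (b(J) = 1*0 + J = 0 + J = J)
I(l) = 2*l² (I(l) = (2*l)*l = 2*l²)
V(j, n) = j + n (V(j, n) = n + j = j + n)
V(8, I(-3))*(-11) + 8 = (8 + 2*(-3)²)*(-11) + 8 = (8 + 2*9)*(-11) + 8 = (8 + 18)*(-11) + 8 = 26*(-11) + 8 = -286 + 8 = -278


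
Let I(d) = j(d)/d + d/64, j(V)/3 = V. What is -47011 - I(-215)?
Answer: -3008681/64 ≈ -47011.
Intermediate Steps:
j(V) = 3*V
I(d) = 3 + d/64 (I(d) = (3*d)/d + d/64 = 3 + d*(1/64) = 3 + d/64)
-47011 - I(-215) = -47011 - (3 + (1/64)*(-215)) = -47011 - (3 - 215/64) = -47011 - 1*(-23/64) = -47011 + 23/64 = -3008681/64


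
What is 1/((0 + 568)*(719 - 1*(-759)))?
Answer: 1/839504 ≈ 1.1912e-6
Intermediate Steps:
1/((0 + 568)*(719 - 1*(-759))) = 1/(568*(719 + 759)) = 1/(568*1478) = 1/839504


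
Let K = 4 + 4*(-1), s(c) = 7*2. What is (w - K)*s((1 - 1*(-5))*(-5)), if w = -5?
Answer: -70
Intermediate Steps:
s(c) = 14
K = 0 (K = 4 - 4 = 0)
(w - K)*s((1 - 1*(-5))*(-5)) = (-5 - 1*0)*14 = (-5 + 0)*14 = -5*14 = -70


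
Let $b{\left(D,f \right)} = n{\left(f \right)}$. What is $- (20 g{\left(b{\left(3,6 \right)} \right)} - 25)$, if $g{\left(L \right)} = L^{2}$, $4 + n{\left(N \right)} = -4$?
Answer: $-1255$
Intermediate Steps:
$n{\left(N \right)} = -8$ ($n{\left(N \right)} = -4 - 4 = -8$)
$b{\left(D,f \right)} = -8$
$- (20 g{\left(b{\left(3,6 \right)} \right)} - 25) = - (20 \left(-8\right)^{2} - 25) = - (20 \cdot 64 - 25) = - (1280 - 25) = \left(-1\right) 1255 = -1255$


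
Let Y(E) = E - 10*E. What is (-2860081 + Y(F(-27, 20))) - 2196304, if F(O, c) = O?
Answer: -5056142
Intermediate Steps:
Y(E) = -9*E
(-2860081 + Y(F(-27, 20))) - 2196304 = (-2860081 - 9*(-27)) - 2196304 = (-2860081 + 243) - 2196304 = -2859838 - 2196304 = -5056142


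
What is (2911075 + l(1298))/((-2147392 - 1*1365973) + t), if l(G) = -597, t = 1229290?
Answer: -2910478/2284075 ≈ -1.2742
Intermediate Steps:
(2911075 + l(1298))/((-2147392 - 1*1365973) + t) = (2911075 - 597)/((-2147392 - 1*1365973) + 1229290) = 2910478/((-2147392 - 1365973) + 1229290) = 2910478/(-3513365 + 1229290) = 2910478/(-2284075) = 2910478*(-1/2284075) = -2910478/2284075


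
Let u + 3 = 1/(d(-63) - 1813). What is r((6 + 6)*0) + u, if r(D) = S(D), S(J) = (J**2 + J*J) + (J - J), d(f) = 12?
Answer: -5404/1801 ≈ -3.0006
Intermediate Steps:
S(J) = 2*J**2 (S(J) = (J**2 + J**2) + 0 = 2*J**2 + 0 = 2*J**2)
r(D) = 2*D**2
u = -5404/1801 (u = -3 + 1/(12 - 1813) = -3 + 1/(-1801) = -3 - 1/1801 = -5404/1801 ≈ -3.0006)
r((6 + 6)*0) + u = 2*((6 + 6)*0)**2 - 5404/1801 = 2*(12*0)**2 - 5404/1801 = 2*0**2 - 5404/1801 = 2*0 - 5404/1801 = 0 - 5404/1801 = -5404/1801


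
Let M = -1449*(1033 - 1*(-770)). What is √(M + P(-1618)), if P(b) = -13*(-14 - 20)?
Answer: I*√2612105 ≈ 1616.2*I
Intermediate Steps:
P(b) = 442 (P(b) = -13*(-34) = 442)
M = -2612547 (M = -1449*(1033 + 770) = -1449*1803 = -2612547)
√(M + P(-1618)) = √(-2612547 + 442) = √(-2612105) = I*√2612105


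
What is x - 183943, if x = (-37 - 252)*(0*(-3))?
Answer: -183943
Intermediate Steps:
x = 0 (x = -289*0 = 0)
x - 183943 = 0 - 183943 = -183943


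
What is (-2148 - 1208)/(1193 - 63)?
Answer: -1678/565 ≈ -2.9699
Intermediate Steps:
(-2148 - 1208)/(1193 - 63) = -3356/1130 = -3356*1/1130 = -1678/565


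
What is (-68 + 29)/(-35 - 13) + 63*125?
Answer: 126013/16 ≈ 7875.8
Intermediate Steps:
(-68 + 29)/(-35 - 13) + 63*125 = -39/(-48) + 7875 = -39*(-1/48) + 7875 = 13/16 + 7875 = 126013/16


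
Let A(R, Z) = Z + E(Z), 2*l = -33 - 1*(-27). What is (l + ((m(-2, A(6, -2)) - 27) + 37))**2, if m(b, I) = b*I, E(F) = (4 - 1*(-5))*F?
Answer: 2209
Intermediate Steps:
l = -3 (l = (-33 - 1*(-27))/2 = (-33 + 27)/2 = (1/2)*(-6) = -3)
E(F) = 9*F (E(F) = (4 + 5)*F = 9*F)
A(R, Z) = 10*Z (A(R, Z) = Z + 9*Z = 10*Z)
m(b, I) = I*b
(l + ((m(-2, A(6, -2)) - 27) + 37))**2 = (-3 + (((10*(-2))*(-2) - 27) + 37))**2 = (-3 + ((-20*(-2) - 27) + 37))**2 = (-3 + ((40 - 27) + 37))**2 = (-3 + (13 + 37))**2 = (-3 + 50)**2 = 47**2 = 2209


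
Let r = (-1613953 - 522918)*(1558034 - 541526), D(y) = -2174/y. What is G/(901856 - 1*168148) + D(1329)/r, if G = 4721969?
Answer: 3407824550406245712515/529513881863513536044 ≈ 6.4358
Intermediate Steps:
r = -2172146466468 (r = -2136871*1016508 = -2172146466468)
G/(901856 - 1*168148) + D(1329)/r = 4721969/(901856 - 1*168148) - 2174/1329/(-2172146466468) = 4721969/(901856 - 168148) - 2174*1/1329*(-1/2172146466468) = 4721969/733708 - 2174/1329*(-1/2172146466468) = 4721969*(1/733708) + 1087/1443391326967986 = 4721969/733708 + 1087/1443391326967986 = 3407824550406245712515/529513881863513536044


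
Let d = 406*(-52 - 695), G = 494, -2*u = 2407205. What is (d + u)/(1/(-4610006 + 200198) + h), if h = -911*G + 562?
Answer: 6645071323176/1982085221377 ≈ 3.3526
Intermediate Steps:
u = -2407205/2 (u = -½*2407205 = -2407205/2 ≈ -1.2036e+6)
d = -303282 (d = 406*(-747) = -303282)
h = -449472 (h = -911*494 + 562 = -450034 + 562 = -449472)
(d + u)/(1/(-4610006 + 200198) + h) = (-303282 - 2407205/2)/(1/(-4610006 + 200198) - 449472) = -3013769/(2*(1/(-4409808) - 449472)) = -3013769/(2*(-1/4409808 - 449472)) = -3013769/(2*(-1982085221377/4409808)) = -3013769/2*(-4409808/1982085221377) = 6645071323176/1982085221377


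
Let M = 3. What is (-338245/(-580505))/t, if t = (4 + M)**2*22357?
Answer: 67649/127187832793 ≈ 5.3188e-7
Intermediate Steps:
t = 1095493 (t = (4 + 3)**2*22357 = 7**2*22357 = 49*22357 = 1095493)
(-338245/(-580505))/t = -338245/(-580505)/1095493 = -338245*(-1/580505)*(1/1095493) = (67649/116101)*(1/1095493) = 67649/127187832793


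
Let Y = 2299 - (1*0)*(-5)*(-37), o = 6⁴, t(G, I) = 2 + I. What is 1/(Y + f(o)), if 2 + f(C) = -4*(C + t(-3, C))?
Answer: -1/8079 ≈ -0.00012378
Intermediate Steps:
o = 1296
f(C) = -10 - 8*C (f(C) = -2 - 4*(C + (2 + C)) = -2 - 4*(2 + 2*C) = -2 + (-8 - 8*C) = -10 - 8*C)
Y = 2299 (Y = 2299 - 0*(-5)*(-37) = 2299 - 0*(-37) = 2299 - 1*0 = 2299 + 0 = 2299)
1/(Y + f(o)) = 1/(2299 + (-10 - 8*1296)) = 1/(2299 + (-10 - 10368)) = 1/(2299 - 10378) = 1/(-8079) = -1/8079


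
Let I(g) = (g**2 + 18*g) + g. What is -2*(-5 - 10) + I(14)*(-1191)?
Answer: -550212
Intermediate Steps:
I(g) = g**2 + 19*g
-2*(-5 - 10) + I(14)*(-1191) = -2*(-5 - 10) + (14*(19 + 14))*(-1191) = -2*(-15) + (14*33)*(-1191) = 30 + 462*(-1191) = 30 - 550242 = -550212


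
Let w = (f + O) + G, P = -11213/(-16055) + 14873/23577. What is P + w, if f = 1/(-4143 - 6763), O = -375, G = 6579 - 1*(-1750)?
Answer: 1728498069400279/217275493890 ≈ 7955.3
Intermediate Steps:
G = 8329 (G = 6579 + 1750 = 8329)
f = -1/10906 (f = 1/(-10906) = -1/10906 ≈ -9.1693e-5)
P = 503154916/378528735 (P = -11213*(-1/16055) + 14873*(1/23577) = 11213/16055 + 14873/23577 = 503154916/378528735 ≈ 1.3292)
w = 86746323/10906 (w = (-1/10906 - 375) + 8329 = -4089751/10906 + 8329 = 86746323/10906 ≈ 7954.0)
P + w = 503154916/378528735 + 86746323/10906 = 1728498069400279/217275493890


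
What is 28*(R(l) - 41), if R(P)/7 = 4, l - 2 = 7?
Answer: -364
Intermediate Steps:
l = 9 (l = 2 + 7 = 9)
R(P) = 28 (R(P) = 7*4 = 28)
28*(R(l) - 41) = 28*(28 - 41) = 28*(-13) = -364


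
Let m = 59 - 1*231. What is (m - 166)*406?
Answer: -137228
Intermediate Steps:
m = -172 (m = 59 - 231 = -172)
(m - 166)*406 = (-172 - 166)*406 = -338*406 = -137228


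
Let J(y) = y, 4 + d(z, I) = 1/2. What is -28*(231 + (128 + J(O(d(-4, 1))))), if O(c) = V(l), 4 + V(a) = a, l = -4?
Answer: -9828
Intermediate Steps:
V(a) = -4 + a
d(z, I) = -7/2 (d(z, I) = -4 + 1/2 = -7/2)
O(c) = -8 (O(c) = -4 - 4 = -8)
-28*(231 + (128 + J(O(d(-4, 1))))) = -28*(231 + (128 - 8)) = -28*(231 + 120) = -28*351 = -9828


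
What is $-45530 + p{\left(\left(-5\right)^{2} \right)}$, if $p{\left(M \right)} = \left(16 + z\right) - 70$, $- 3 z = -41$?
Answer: $- \frac{136711}{3} \approx -45570.0$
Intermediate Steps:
$z = \frac{41}{3}$ ($z = \left(- \frac{1}{3}\right) \left(-41\right) = \frac{41}{3} \approx 13.667$)
$p{\left(M \right)} = - \frac{121}{3}$ ($p{\left(M \right)} = \left(16 + \frac{41}{3}\right) - 70 = \frac{89}{3} - 70 = - \frac{121}{3}$)
$-45530 + p{\left(\left(-5\right)^{2} \right)} = -45530 - \frac{121}{3} = - \frac{136711}{3}$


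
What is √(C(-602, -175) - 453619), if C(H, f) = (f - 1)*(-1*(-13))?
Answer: I*√455907 ≈ 675.21*I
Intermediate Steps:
C(H, f) = -13 + 13*f (C(H, f) = (-1 + f)*13 = -13 + 13*f)
√(C(-602, -175) - 453619) = √((-13 + 13*(-175)) - 453619) = √((-13 - 2275) - 453619) = √(-2288 - 453619) = √(-455907) = I*√455907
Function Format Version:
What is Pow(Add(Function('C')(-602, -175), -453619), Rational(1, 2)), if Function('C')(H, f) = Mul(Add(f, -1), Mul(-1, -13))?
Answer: Mul(I, Pow(455907, Rational(1, 2))) ≈ Mul(675.21, I)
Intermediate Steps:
Function('C')(H, f) = Add(-13, Mul(13, f)) (Function('C')(H, f) = Mul(Add(-1, f), 13) = Add(-13, Mul(13, f)))
Pow(Add(Function('C')(-602, -175), -453619), Rational(1, 2)) = Pow(Add(Add(-13, Mul(13, -175)), -453619), Rational(1, 2)) = Pow(Add(Add(-13, -2275), -453619), Rational(1, 2)) = Pow(Add(-2288, -453619), Rational(1, 2)) = Pow(-455907, Rational(1, 2)) = Mul(I, Pow(455907, Rational(1, 2)))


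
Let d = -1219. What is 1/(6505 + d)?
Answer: 1/5286 ≈ 0.00018918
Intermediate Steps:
1/(6505 + d) = 1/(6505 - 1219) = 1/5286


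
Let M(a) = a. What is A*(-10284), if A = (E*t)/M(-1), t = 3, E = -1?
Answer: -30852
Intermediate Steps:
A = 3 (A = -1*3/(-1) = -3*(-1) = 3)
A*(-10284) = 3*(-10284) = -30852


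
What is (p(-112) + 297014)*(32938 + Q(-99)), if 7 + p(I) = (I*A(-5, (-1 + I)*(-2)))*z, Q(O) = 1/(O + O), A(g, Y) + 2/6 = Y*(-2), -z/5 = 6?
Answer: -2658326033753/66 ≈ -4.0278e+10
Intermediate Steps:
z = -30 (z = -5*6 = -30)
A(g, Y) = -1/3 - 2*Y (A(g, Y) = -1/3 + Y*(-2) = -1/3 - 2*Y)
Q(O) = 1/(2*O)
p(I) = -7 - 30*I*(-13/3 + 4*I) (p(I) = -7 + (I*(-1/3 - 2*(-1 + I)*(-2)))*(-30) = -7 + (I*(-1/3 - 2*(2 - 2*I)))*(-30) = -7 + (I*(-1/3 + (-4 + 4*I)))*(-30) = -7 + (I*(-13/3 + 4*I))*(-30) = -7 - 30*I*(-13/3 + 4*I))
(p(-112) + 297014)*(32938 + Q(-99)) = ((-7 - 120*(-112)**2 + 130*(-112)) + 297014)*(32938 + (1/2)/(-99)) = ((-7 - 120*12544 - 14560) + 297014)*(32938 + (1/2)*(-1/99)) = ((-7 - 1505280 - 14560) + 297014)*(32938 - 1/198) = (-1519847 + 297014)*(6521723/198) = -1222833*6521723/198 = -2658326033753/66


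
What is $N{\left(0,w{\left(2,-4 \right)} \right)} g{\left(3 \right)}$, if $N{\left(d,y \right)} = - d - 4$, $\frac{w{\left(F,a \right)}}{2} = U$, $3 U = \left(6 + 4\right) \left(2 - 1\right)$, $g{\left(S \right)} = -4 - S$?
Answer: $28$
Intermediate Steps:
$U = \frac{10}{3}$ ($U = \frac{\left(6 + 4\right) \left(2 - 1\right)}{3} = \frac{10 \cdot 1}{3} = \frac{1}{3} \cdot 10 = \frac{10}{3} \approx 3.3333$)
$w{\left(F,a \right)} = \frac{20}{3}$ ($w{\left(F,a \right)} = 2 \cdot \frac{10}{3} = \frac{20}{3}$)
$N{\left(d,y \right)} = -4 - d$
$N{\left(0,w{\left(2,-4 \right)} \right)} g{\left(3 \right)} = \left(-4 - 0\right) \left(-4 - 3\right) = \left(-4 + 0\right) \left(-4 - 3\right) = \left(-4\right) \left(-7\right) = 28$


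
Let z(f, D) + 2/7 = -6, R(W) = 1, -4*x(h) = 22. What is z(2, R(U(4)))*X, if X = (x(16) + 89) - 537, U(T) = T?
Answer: 19954/7 ≈ 2850.6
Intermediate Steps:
x(h) = -11/2 (x(h) = -¼*22 = -11/2)
z(f, D) = -44/7 (z(f, D) = -2/7 - 6 = -44/7)
X = -907/2 (X = (-11/2 + 89) - 537 = 167/2 - 537 = -907/2 ≈ -453.50)
z(2, R(U(4)))*X = -44/7*(-907/2) = 19954/7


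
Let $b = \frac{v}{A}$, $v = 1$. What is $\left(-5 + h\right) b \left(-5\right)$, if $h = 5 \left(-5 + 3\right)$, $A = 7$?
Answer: $\frac{75}{7} \approx 10.714$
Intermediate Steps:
$h = -10$ ($h = 5 \left(-2\right) = -10$)
$b = \frac{1}{7}$ ($b = 1 \cdot \frac{1}{7} = \frac{1}{7} \approx 0.14286$)
$\left(-5 + h\right) b \left(-5\right) = \left(-5 - 10\right) \frac{1}{7} \left(-5\right) = \left(-15\right) \frac{1}{7} \left(-5\right) = \left(- \frac{15}{7}\right) \left(-5\right) = \frac{75}{7}$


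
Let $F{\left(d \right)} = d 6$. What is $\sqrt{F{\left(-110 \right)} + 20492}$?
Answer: $2 \sqrt{4958} \approx 140.83$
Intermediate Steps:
$F{\left(d \right)} = 6 d$
$\sqrt{F{\left(-110 \right)} + 20492} = \sqrt{6 \left(-110\right) + 20492} = \sqrt{-660 + 20492} = \sqrt{19832} = 2 \sqrt{4958}$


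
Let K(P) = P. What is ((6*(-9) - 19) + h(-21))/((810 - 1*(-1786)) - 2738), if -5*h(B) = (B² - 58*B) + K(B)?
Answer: 2003/710 ≈ 2.8211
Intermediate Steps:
h(B) = -B²/5 + 57*B/5 (h(B) = -((B² - 58*B) + B)/5 = -(B² - 57*B)/5 = -B²/5 + 57*B/5)
((6*(-9) - 19) + h(-21))/((810 - 1*(-1786)) - 2738) = ((6*(-9) - 19) + (⅕)*(-21)*(57 - 1*(-21)))/((810 - 1*(-1786)) - 2738) = ((-54 - 19) + (⅕)*(-21)*(57 + 21))/((810 + 1786) - 2738) = (-73 + (⅕)*(-21)*78)/(2596 - 2738) = (-73 - 1638/5)/(-142) = -2003/5*(-1/142) = 2003/710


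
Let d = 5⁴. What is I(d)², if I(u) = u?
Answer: 390625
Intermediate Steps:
d = 625
I(d)² = 625² = 390625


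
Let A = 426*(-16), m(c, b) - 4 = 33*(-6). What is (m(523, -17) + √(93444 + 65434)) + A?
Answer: -7010 + √158878 ≈ -6611.4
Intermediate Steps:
m(c, b) = -194 (m(c, b) = 4 + 33*(-6) = 4 - 198 = -194)
A = -6816
(m(523, -17) + √(93444 + 65434)) + A = (-194 + √(93444 + 65434)) - 6816 = (-194 + √158878) - 6816 = -7010 + √158878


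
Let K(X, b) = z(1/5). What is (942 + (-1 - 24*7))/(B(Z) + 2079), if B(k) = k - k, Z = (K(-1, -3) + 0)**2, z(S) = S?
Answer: 773/2079 ≈ 0.37181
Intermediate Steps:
K(X, b) = 1/5
Z = 1/25 (Z = (1/5 + 0)**2 = (1/5)**2 = 1/25 ≈ 0.040000)
B(k) = 0
(942 + (-1 - 24*7))/(B(Z) + 2079) = (942 + (-1 - 24*7))/(0 + 2079) = (942 + (-1 - 168))/2079 = (942 - 169)*(1/2079) = 773*(1/2079) = 773/2079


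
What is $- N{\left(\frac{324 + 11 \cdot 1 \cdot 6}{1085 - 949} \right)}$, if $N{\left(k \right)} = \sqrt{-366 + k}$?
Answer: $- \frac{i \sqrt{419781}}{34} \approx - 19.056 i$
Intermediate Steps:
$- N{\left(\frac{324 + 11 \cdot 1 \cdot 6}{1085 - 949} \right)} = - \sqrt{-366 + \frac{324 + 11 \cdot 1 \cdot 6}{1085 - 949}} = - \sqrt{-366 + \frac{324 + 11 \cdot 6}{136}} = - \sqrt{-366 + \left(324 + 66\right) \frac{1}{136}} = - \sqrt{-366 + 390 \cdot \frac{1}{136}} = - \sqrt{-366 + \frac{195}{68}} = - \sqrt{- \frac{24693}{68}} = - \frac{i \sqrt{419781}}{34}$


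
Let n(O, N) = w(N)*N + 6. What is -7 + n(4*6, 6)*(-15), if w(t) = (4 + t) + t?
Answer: -1537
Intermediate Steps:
w(t) = 4 + 2*t
n(O, N) = 6 + N*(4 + 2*N) (n(O, N) = (4 + 2*N)*N + 6 = N*(4 + 2*N) + 6 = 6 + N*(4 + 2*N))
-7 + n(4*6, 6)*(-15) = -7 + (6 + 2*6*(2 + 6))*(-15) = -7 + (6 + 2*6*8)*(-15) = -7 + (6 + 96)*(-15) = -7 + 102*(-15) = -7 - 1530 = -1537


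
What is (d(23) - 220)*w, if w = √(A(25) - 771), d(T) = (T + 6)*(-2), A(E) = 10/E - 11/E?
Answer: -556*I*√4819/5 ≈ -7719.4*I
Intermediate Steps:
A(E) = -1/E
d(T) = -12 - 2*T (d(T) = (6 + T)*(-2) = -12 - 2*T)
w = 2*I*√4819/5 (w = √(-1/25 - 771) = √(-19276/25) = 2*I*√4819/5 ≈ 27.768*I)
(d(23) - 220)*w = ((-12 - 2*23) - 220)*(2*I*√4819/5) = ((-12 - 46) - 220)*(2*I*√4819/5) = (-58 - 220)*(2*I*√4819/5) = -556*I*√4819/5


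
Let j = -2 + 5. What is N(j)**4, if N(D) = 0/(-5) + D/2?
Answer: 81/16 ≈ 5.0625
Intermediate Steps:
j = 3
N(D) = D/2 (N(D) = 0*(-1/5) + D*(1/2) = 0 + D/2 = D/2)
N(j)**4 = ((1/2)*3)**4 = (3/2)**4 = 81/16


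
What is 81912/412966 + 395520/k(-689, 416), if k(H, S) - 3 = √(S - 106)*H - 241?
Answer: 41200533932/49150593871 - 440960*√310/238037 ≈ -31.778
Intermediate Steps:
k(H, S) = -238 + H*√(-106 + S) (k(H, S) = 3 + (√(S - 106)*H - 241) = 3 + (√(-106 + S)*H - 241) = 3 + (H*√(-106 + S) - 241) = 3 + (-241 + H*√(-106 + S)) = -238 + H*√(-106 + S))
81912/412966 + 395520/k(-689, 416) = 81912/412966 + 395520/(-238 - 689*√(-106 + 416)) = 81912*(1/412966) + 395520/(-238 - 689*√310) = 40956/206483 + 395520/(-238 - 689*√310)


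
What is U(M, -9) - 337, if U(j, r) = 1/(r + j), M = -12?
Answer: -7078/21 ≈ -337.05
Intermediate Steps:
U(j, r) = 1/(j + r)
U(M, -9) - 337 = 1/(-12 - 9) - 337 = 1/(-21) - 337 = -1/21 - 337 = -7078/21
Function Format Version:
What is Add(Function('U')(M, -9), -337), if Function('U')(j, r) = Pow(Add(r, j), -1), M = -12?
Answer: Rational(-7078, 21) ≈ -337.05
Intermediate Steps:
Function('U')(j, r) = Pow(Add(j, r), -1)
Add(Function('U')(M, -9), -337) = Add(Pow(Add(-12, -9), -1), -337) = Add(Pow(-21, -1), -337) = Add(Rational(-1, 21), -337) = Rational(-7078, 21)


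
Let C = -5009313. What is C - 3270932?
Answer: -8280245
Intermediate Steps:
C - 3270932 = -5009313 - 3270932 = -8280245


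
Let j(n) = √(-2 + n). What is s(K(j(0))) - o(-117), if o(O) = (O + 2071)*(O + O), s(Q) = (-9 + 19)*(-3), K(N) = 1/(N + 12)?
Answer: 457206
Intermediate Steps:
K(N) = 1/(12 + N)
s(Q) = -30 (s(Q) = 10*(-3) = -30)
o(O) = 2*O*(2071 + O) (o(O) = (2071 + O)*(2*O) = 2*O*(2071 + O))
s(K(j(0))) - o(-117) = -30 - 2*(-117)*(2071 - 117) = -30 - 2*(-117)*1954 = -30 - 1*(-457236) = -30 + 457236 = 457206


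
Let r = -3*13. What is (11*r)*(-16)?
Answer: 6864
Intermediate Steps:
r = -39
(11*r)*(-16) = (11*(-39))*(-16) = -429*(-16) = 6864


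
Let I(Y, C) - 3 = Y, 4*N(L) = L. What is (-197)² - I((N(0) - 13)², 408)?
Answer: 38637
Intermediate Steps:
N(L) = L/4
I(Y, C) = 3 + Y
(-197)² - I((N(0) - 13)², 408) = (-197)² - (3 + ((¼)*0 - 13)²) = 38809 - (3 + (0 - 13)²) = 38809 - (3 + (-13)²) = 38809 - (3 + 169) = 38809 - 1*172 = 38809 - 172 = 38637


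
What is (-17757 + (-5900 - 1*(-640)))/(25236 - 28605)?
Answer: 23017/3369 ≈ 6.8320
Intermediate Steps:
(-17757 + (-5900 - 1*(-640)))/(25236 - 28605) = (-17757 + (-5900 + 640))/(-3369) = (-17757 - 5260)*(-1/3369) = -23017*(-1/3369) = 23017/3369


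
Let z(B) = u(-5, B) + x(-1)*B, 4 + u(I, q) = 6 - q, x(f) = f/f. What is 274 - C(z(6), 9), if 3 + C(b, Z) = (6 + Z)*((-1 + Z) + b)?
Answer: 127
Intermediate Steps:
x(f) = 1
u(I, q) = 2 - q (u(I, q) = -4 + (6 - q) = 2 - q)
z(B) = 2 (z(B) = (2 - B) + 1*B = (2 - B) + B = 2)
C(b, Z) = -3 + (6 + Z)*(-1 + Z + b) (C(b, Z) = -3 + (6 + Z)*((-1 + Z) + b) = -3 + (6 + Z)*(-1 + Z + b))
274 - C(z(6), 9) = 274 - (-9 + 9**2 + 5*9 + 6*2 + 9*2) = 274 - (-9 + 81 + 45 + 12 + 18) = 274 - 1*147 = 274 - 147 = 127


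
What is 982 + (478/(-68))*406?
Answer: -31823/17 ≈ -1871.9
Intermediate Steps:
982 + (478/(-68))*406 = 982 + (478*(-1/68))*406 = 982 - 239/34*406 = 982 - 48517/17 = -31823/17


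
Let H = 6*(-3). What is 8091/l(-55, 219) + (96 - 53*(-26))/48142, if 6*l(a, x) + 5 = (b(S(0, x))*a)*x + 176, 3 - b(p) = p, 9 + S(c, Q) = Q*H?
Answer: 1256727171/42459246107 ≈ 0.029598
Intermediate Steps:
H = -18
S(c, Q) = -9 - 18*Q (S(c, Q) = -9 + Q*(-18) = -9 - 18*Q)
b(p) = 3 - p
l(a, x) = 57/2 + a*x*(12 + 18*x)/6 (l(a, x) = -⅚ + (((3 - (-9 - 18*x))*a)*x + 176)/6 = -⅚ + (((3 + (9 + 18*x))*a)*x + 176)/6 = -⅚ + (((12 + 18*x)*a)*x + 176)/6 = -⅚ + ((a*(12 + 18*x))*x + 176)/6 = -⅚ + (a*x*(12 + 18*x) + 176)/6 = -⅚ + (176 + a*x*(12 + 18*x))/6 = -⅚ + (88/3 + a*x*(12 + 18*x)/6) = 57/2 + a*x*(12 + 18*x)/6)
8091/l(-55, 219) + (96 - 53*(-26))/48142 = 8091/(57/2 - 55*219*(2 + 3*219)) + (96 - 53*(-26))/48142 = 8091/(57/2 - 55*219*(2 + 657)) + (96 + 1378)*(1/48142) = 8091/(57/2 - 55*219*659) + 1474*(1/48142) = 8091/(57/2 - 7937655) + 737/24071 = 8091/(-15875253/2) + 737/24071 = 8091*(-2/15875253) + 737/24071 = -1798/1763917 + 737/24071 = 1256727171/42459246107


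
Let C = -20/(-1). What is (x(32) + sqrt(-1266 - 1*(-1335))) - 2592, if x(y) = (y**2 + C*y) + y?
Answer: -896 + sqrt(69) ≈ -887.69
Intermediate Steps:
C = 20 (C = -20*(-1) = 20)
x(y) = y**2 + 21*y (x(y) = (y**2 + 20*y) + y = y**2 + 21*y)
(x(32) + sqrt(-1266 - 1*(-1335))) - 2592 = (32*(21 + 32) + sqrt(-1266 - 1*(-1335))) - 2592 = (32*53 + sqrt(-1266 + 1335)) - 2592 = (1696 + sqrt(69)) - 2592 = -896 + sqrt(69)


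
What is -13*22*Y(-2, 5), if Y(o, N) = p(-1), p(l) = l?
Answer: 286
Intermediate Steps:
Y(o, N) = -1
-13*22*Y(-2, 5) = -13*22*(-1) = -286*(-1) = -1*(-286) = 286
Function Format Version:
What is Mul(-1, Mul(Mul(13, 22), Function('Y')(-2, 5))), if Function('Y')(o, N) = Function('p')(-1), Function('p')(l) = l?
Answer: 286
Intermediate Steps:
Function('Y')(o, N) = -1
Mul(-1, Mul(Mul(13, 22), Function('Y')(-2, 5))) = Mul(-1, Mul(Mul(13, 22), -1)) = Mul(-1, Mul(286, -1)) = Mul(-1, -286) = 286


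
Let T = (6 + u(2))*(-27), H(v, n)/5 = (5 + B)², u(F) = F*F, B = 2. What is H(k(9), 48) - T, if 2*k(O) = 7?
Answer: 515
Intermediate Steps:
k(O) = 7/2 (k(O) = (½)*7 = 7/2)
u(F) = F²
H(v, n) = 245 (H(v, n) = 5*(5 + 2)² = 5*7² = 5*49 = 245)
T = -270 (T = (6 + 2²)*(-27) = (6 + 4)*(-27) = 10*(-27) = -270)
H(k(9), 48) - T = 245 - 1*(-270) = 245 + 270 = 515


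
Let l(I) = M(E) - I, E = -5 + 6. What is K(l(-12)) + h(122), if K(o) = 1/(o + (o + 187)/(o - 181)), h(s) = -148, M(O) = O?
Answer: -36683/248 ≈ -147.92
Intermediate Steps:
E = 1
l(I) = 1 - I
K(o) = 1/(o + (187 + o)/(-181 + o))
K(l(-12)) + h(122) = (-181 + (1 - 1*(-12)))/(187 + (1 - 1*(-12))**2 - 180*(1 - 1*(-12))) - 148 = (-181 + (1 + 12))/(187 + (1 + 12)**2 - 180*(1 + 12)) - 148 = (-181 + 13)/(187 + 13**2 - 180*13) - 148 = -168/(187 + 169 - 2340) - 148 = -168/(-1984) - 148 = -1/1984*(-168) - 148 = 21/248 - 148 = -36683/248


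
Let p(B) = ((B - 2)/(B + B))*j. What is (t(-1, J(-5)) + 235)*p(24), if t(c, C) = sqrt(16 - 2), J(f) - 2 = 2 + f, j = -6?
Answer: -2585/4 - 11*sqrt(14)/4 ≈ -656.54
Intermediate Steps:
J(f) = 4 + f (J(f) = 2 + (2 + f) = 4 + f)
t(c, C) = sqrt(14)
p(B) = -3*(-2 + B)/B (p(B) = ((B - 2)/(B + B))*(-6) = ((-2 + B)/((2*B)))*(-6) = ((-2 + B)*(1/(2*B)))*(-6) = ((-2 + B)/(2*B))*(-6) = -3*(-2 + B)/B)
(t(-1, J(-5)) + 235)*p(24) = (sqrt(14) + 235)*(-3 + 6/24) = (235 + sqrt(14))*(-3 + 6*(1/24)) = (235 + sqrt(14))*(-3 + 1/4) = (235 + sqrt(14))*(-11/4) = -2585/4 - 11*sqrt(14)/4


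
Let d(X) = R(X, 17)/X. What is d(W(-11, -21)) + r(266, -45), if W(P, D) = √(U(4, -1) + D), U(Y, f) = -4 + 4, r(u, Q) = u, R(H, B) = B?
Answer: 266 - 17*I*√21/21 ≈ 266.0 - 3.7097*I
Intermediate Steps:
U(Y, f) = 0
W(P, D) = √D (W(P, D) = √(0 + D) = √D)
d(X) = 17/X
d(W(-11, -21)) + r(266, -45) = 17/(√(-21)) + 266 = 17/((I*√21)) + 266 = 17*(-I*√21/21) + 266 = -17*I*√21/21 + 266 = 266 - 17*I*√21/21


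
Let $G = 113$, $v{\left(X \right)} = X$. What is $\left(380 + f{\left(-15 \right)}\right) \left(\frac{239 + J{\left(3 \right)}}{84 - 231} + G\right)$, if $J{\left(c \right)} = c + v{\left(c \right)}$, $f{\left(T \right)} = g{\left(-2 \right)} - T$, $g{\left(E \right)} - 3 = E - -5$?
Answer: $\frac{133934}{3} \approx 44645.0$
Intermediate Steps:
$g{\left(E \right)} = 8 + E$ ($g{\left(E \right)} = 3 + \left(E - -5\right) = 3 + \left(E + 5\right) = 3 + \left(5 + E\right) = 8 + E$)
$f{\left(T \right)} = 6 - T$ ($f{\left(T \right)} = \left(8 - 2\right) - T = 6 - T$)
$J{\left(c \right)} = 2 c$ ($J{\left(c \right)} = c + c = 2 c$)
$\left(380 + f{\left(-15 \right)}\right) \left(\frac{239 + J{\left(3 \right)}}{84 - 231} + G\right) = \left(380 + \left(6 - -15\right)\right) \left(\frac{239 + 2 \cdot 3}{84 - 231} + 113\right) = \left(380 + \left(6 + 15\right)\right) \left(\frac{239 + 6}{-147} + 113\right) = \left(380 + 21\right) \left(245 \left(- \frac{1}{147}\right) + 113\right) = 401 \left(- \frac{5}{3} + 113\right) = 401 \cdot \frac{334}{3} = \frac{133934}{3}$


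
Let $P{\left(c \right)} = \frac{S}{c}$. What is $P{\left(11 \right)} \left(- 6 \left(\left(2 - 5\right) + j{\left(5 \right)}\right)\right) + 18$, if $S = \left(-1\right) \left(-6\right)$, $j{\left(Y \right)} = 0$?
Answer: $\frac{306}{11} \approx 27.818$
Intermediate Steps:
$S = 6$
$P{\left(c \right)} = \frac{6}{c}$
$P{\left(11 \right)} \left(- 6 \left(\left(2 - 5\right) + j{\left(5 \right)}\right)\right) + 18 = \frac{6}{11} \left(- 6 \left(\left(2 - 5\right) + 0\right)\right) + 18 = 6 \cdot \frac{1}{11} \left(- 6 \left(-3 + 0\right)\right) + 18 = \frac{6 \left(\left(-6\right) \left(-3\right)\right)}{11} + 18 = \frac{6}{11} \cdot 18 + 18 = \frac{108}{11} + 18 = \frac{306}{11}$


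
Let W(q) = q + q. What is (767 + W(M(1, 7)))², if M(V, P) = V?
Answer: 591361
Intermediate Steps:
W(q) = 2*q
(767 + W(M(1, 7)))² = (767 + 2*1)² = (767 + 2)² = 769² = 591361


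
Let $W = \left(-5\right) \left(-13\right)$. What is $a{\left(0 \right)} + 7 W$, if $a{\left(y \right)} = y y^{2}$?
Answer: $455$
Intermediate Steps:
$W = 65$
$a{\left(y \right)} = y^{3}$
$a{\left(0 \right)} + 7 W = 0^{3} + 7 \cdot 65 = 0 + 455 = 455$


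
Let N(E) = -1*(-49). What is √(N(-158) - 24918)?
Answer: I*√24869 ≈ 157.7*I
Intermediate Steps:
N(E) = 49
√(N(-158) - 24918) = √(49 - 24918) = √(-24869) = I*√24869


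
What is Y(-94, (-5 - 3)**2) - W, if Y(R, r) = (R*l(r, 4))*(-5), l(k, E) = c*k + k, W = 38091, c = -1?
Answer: -38091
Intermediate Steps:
l(k, E) = 0 (l(k, E) = -k + k = 0)
Y(R, r) = 0 (Y(R, r) = (R*0)*(-5) = 0*(-5) = 0)
Y(-94, (-5 - 3)**2) - W = 0 - 1*38091 = 0 - 38091 = -38091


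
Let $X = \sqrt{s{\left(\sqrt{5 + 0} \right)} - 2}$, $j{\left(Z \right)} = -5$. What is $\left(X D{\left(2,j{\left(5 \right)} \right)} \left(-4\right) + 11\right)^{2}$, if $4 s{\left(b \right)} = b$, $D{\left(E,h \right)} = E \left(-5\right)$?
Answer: $\left(11 + 20 i \sqrt{8 - \sqrt{5}}\right)^{2} \approx -2184.6 + 1056.4 i$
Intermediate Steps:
$D{\left(E,h \right)} = - 5 E$
$s{\left(b \right)} = \frac{b}{4}$
$X = \sqrt{-2 + \frac{\sqrt{5}}{4}}$ ($X = \sqrt{\frac{\sqrt{5 + 0}}{4} - 2} = \sqrt{\frac{\sqrt{5}}{4} - 2} = \sqrt{-2 + \frac{\sqrt{5}}{4}} \approx 1.2004 i$)
$\left(X D{\left(2,j{\left(5 \right)} \right)} \left(-4\right) + 11\right)^{2} = \left(\frac{\sqrt{-8 + \sqrt{5}}}{2} \left(\left(-5\right) 2\right) \left(-4\right) + 11\right)^{2} = \left(\frac{\sqrt{-8 + \sqrt{5}}}{2} \left(-10\right) \left(-4\right) + 11\right)^{2} = \left(- 5 \sqrt{-8 + \sqrt{5}} \left(-4\right) + 11\right)^{2} = \left(20 \sqrt{-8 + \sqrt{5}} + 11\right)^{2} = \left(11 + 20 \sqrt{-8 + \sqrt{5}}\right)^{2}$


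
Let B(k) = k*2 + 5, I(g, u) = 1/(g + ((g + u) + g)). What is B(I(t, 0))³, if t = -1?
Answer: 2197/27 ≈ 81.370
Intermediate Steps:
I(g, u) = 1/(u + 3*g) (I(g, u) = 1/(g + (u + 2*g)) = 1/(u + 3*g))
B(k) = 5 + 2*k (B(k) = 2*k + 5 = 5 + 2*k)
B(I(t, 0))³ = (5 + 2/(0 + 3*(-1)))³ = (5 + 2/(0 - 3))³ = (5 + 2/(-3))³ = (5 + 2*(-⅓))³ = (5 - ⅔)³ = (13/3)³ = 2197/27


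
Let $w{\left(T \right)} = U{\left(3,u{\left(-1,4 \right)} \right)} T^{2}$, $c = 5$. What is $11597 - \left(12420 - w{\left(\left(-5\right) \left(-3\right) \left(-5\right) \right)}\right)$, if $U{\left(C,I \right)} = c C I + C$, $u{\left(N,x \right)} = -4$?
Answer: $-321448$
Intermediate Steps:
$U{\left(C,I \right)} = C + 5 C I$ ($U{\left(C,I \right)} = 5 C I + C = C + 5 C I$)
$w{\left(T \right)} = - 57 T^{2}$ ($w{\left(T \right)} = 3 \left(1 + 5 \left(-4\right)\right) T^{2} = 3 \left(1 - 20\right) T^{2} = 3 \left(-19\right) T^{2} = - 57 T^{2}$)
$11597 - \left(12420 - w{\left(\left(-5\right) \left(-3\right) \left(-5\right) \right)}\right) = 11597 - \left(12420 - - 57 \left(\left(-5\right) \left(-3\right) \left(-5\right)\right)^{2}\right) = 11597 - \left(12420 - - 57 \left(15 \left(-5\right)\right)^{2}\right) = 11597 - \left(12420 - - 57 \left(-75\right)^{2}\right) = 11597 - \left(12420 - \left(-57\right) 5625\right) = 11597 - \left(12420 - -320625\right) = 11597 - \left(12420 + 320625\right) = 11597 - 333045 = -321448$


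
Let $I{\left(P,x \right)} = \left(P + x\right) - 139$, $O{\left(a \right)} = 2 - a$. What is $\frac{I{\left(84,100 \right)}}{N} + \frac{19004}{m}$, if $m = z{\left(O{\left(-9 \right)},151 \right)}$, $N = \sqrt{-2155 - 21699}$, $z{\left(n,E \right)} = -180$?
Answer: $- \frac{4751}{45} - \frac{45 i \sqrt{23854}}{23854} \approx -105.58 - 0.29136 i$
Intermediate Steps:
$N = i \sqrt{23854}$ ($N = \sqrt{-23854} = i \sqrt{23854} \approx 154.45 i$)
$I{\left(P,x \right)} = -139 + P + x$
$m = -180$
$\frac{I{\left(84,100 \right)}}{N} + \frac{19004}{m} = \frac{-139 + 84 + 100}{i \sqrt{23854}} + \frac{19004}{-180} = 45 \left(- \frac{i \sqrt{23854}}{23854}\right) + 19004 \left(- \frac{1}{180}\right) = - \frac{45 i \sqrt{23854}}{23854} - \frac{4751}{45} = - \frac{4751}{45} - \frac{45 i \sqrt{23854}}{23854}$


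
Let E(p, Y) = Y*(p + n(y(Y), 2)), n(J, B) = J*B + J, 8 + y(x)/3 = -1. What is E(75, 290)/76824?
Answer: -145/6402 ≈ -0.022649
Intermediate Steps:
y(x) = -27 (y(x) = -24 + 3*(-1) = -24 - 3 = -27)
n(J, B) = J + B*J (n(J, B) = B*J + J = J + B*J)
E(p, Y) = Y*(-81 + p) (E(p, Y) = Y*(p - 27*(1 + 2)) = Y*(p - 27*3) = Y*(p - 81) = Y*(-81 + p))
E(75, 290)/76824 = (290*(-81 + 75))/76824 = (290*(-6))*(1/76824) = -1740*1/76824 = -145/6402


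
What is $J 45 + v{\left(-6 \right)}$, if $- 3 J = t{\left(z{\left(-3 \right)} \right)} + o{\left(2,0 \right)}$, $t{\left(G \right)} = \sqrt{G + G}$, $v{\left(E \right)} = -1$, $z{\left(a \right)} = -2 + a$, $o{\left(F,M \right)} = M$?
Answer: $-1 - 15 i \sqrt{10} \approx -1.0 - 47.434 i$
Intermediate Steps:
$t{\left(G \right)} = \sqrt{2} \sqrt{G}$ ($t{\left(G \right)} = \sqrt{2 G} = \sqrt{2} \sqrt{G}$)
$J = - \frac{i \sqrt{10}}{3}$ ($J = - \frac{\sqrt{2} \sqrt{-2 - 3} + 0}{3} = - \frac{\sqrt{2} \sqrt{-5} + 0}{3} = - \frac{\sqrt{2} i \sqrt{5} + 0}{3} = - \frac{i \sqrt{10} + 0}{3} = - \frac{i \sqrt{10}}{3} \approx - 1.0541 i$)
$J 45 + v{\left(-6 \right)} = - \frac{i \sqrt{10}}{3} \cdot 45 - 1 = - 15 i \sqrt{10} - 1 = -1 - 15 i \sqrt{10}$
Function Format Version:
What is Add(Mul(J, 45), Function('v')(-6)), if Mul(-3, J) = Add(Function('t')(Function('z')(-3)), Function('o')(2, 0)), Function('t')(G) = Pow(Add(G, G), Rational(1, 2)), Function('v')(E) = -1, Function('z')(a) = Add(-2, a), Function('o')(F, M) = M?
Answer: Add(-1, Mul(-15, I, Pow(10, Rational(1, 2)))) ≈ Add(-1.0000, Mul(-47.434, I))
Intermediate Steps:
Function('t')(G) = Mul(Pow(2, Rational(1, 2)), Pow(G, Rational(1, 2))) (Function('t')(G) = Pow(Mul(2, G), Rational(1, 2)) = Mul(Pow(2, Rational(1, 2)), Pow(G, Rational(1, 2))))
J = Mul(Rational(-1, 3), I, Pow(10, Rational(1, 2))) (J = Mul(Rational(-1, 3), Add(Mul(Pow(2, Rational(1, 2)), Pow(Add(-2, -3), Rational(1, 2))), 0)) = Mul(Rational(-1, 3), Add(Mul(Pow(2, Rational(1, 2)), Pow(-5, Rational(1, 2))), 0)) = Mul(Rational(-1, 3), Add(Mul(Pow(2, Rational(1, 2)), Mul(I, Pow(5, Rational(1, 2)))), 0)) = Mul(Rational(-1, 3), Add(Mul(I, Pow(10, Rational(1, 2))), 0)) = Mul(Rational(-1, 3), Mul(I, Pow(10, Rational(1, 2)))) = Mul(Rational(-1, 3), I, Pow(10, Rational(1, 2))) ≈ Mul(-1.0541, I))
Add(Mul(J, 45), Function('v')(-6)) = Add(Mul(Mul(Rational(-1, 3), I, Pow(10, Rational(1, 2))), 45), -1) = Add(Mul(-15, I, Pow(10, Rational(1, 2))), -1) = Add(-1, Mul(-15, I, Pow(10, Rational(1, 2))))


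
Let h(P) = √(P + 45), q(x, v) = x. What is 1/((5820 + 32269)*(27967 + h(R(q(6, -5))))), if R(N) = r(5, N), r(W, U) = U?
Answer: 27967/29791427064382 - √51/29791427064382 ≈ 9.3852e-10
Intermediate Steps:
R(N) = N
h(P) = √(45 + P)
1/((5820 + 32269)*(27967 + h(R(q(6, -5))))) = 1/((5820 + 32269)*(27967 + √(45 + 6))) = 1/(38089*(27967 + √51)) = 1/(1065235063 + 38089*√51)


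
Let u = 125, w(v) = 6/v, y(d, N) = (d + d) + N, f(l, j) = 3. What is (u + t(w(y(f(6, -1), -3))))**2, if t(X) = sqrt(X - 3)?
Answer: (125 + I)**2 ≈ 15624.0 + 250.0*I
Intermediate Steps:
y(d, N) = N + 2*d (y(d, N) = 2*d + N = N + 2*d)
t(X) = sqrt(-3 + X)
(u + t(w(y(f(6, -1), -3))))**2 = (125 + sqrt(-3 + 6/(-3 + 2*3)))**2 = (125 + sqrt(-3 + 6/(-3 + 6)))**2 = (125 + sqrt(-3 + 6/3))**2 = (125 + sqrt(-3 + 6*(1/3)))**2 = (125 + sqrt(-3 + 2))**2 = (125 + sqrt(-1))**2 = (125 + I)**2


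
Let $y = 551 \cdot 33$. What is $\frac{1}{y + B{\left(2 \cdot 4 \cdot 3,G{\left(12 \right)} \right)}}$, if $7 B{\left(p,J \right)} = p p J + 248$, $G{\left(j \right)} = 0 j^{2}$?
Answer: $\frac{7}{127529} \approx 5.4889 \cdot 10^{-5}$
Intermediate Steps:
$G{\left(j \right)} = 0$
$y = 18183$
$B{\left(p,J \right)} = \frac{248}{7} + \frac{J p^{2}}{7}$ ($B{\left(p,J \right)} = \frac{p p J + 248}{7} = \frac{p^{2} J + 248}{7} = \frac{J p^{2} + 248}{7} = \frac{248 + J p^{2}}{7} = \frac{248}{7} + \frac{J p^{2}}{7}$)
$\frac{1}{y + B{\left(2 \cdot 4 \cdot 3,G{\left(12 \right)} \right)}} = \frac{1}{18183 + \left(\frac{248}{7} + \frac{1}{7} \cdot 0 \left(2 \cdot 4 \cdot 3\right)^{2}\right)} = \frac{1}{18183 + \left(\frac{248}{7} + \frac{1}{7} \cdot 0 \left(8 \cdot 3\right)^{2}\right)} = \frac{1}{18183 + \left(\frac{248}{7} + \frac{1}{7} \cdot 0 \cdot 24^{2}\right)} = \frac{1}{18183 + \left(\frac{248}{7} + \frac{1}{7} \cdot 0 \cdot 576\right)} = \frac{1}{18183 + \left(\frac{248}{7} + 0\right)} = \frac{1}{18183 + \frac{248}{7}} = \frac{1}{\frac{127529}{7}} = \frac{7}{127529}$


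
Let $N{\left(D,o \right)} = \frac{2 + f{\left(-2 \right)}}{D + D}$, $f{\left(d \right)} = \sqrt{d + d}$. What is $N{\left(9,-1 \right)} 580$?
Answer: $\frac{580}{9} + \frac{580 i}{9} \approx 64.444 + 64.444 i$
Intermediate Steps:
$f{\left(d \right)} = \sqrt{2} \sqrt{d}$ ($f{\left(d \right)} = \sqrt{2 d} = \sqrt{2} \sqrt{d}$)
$N{\left(D,o \right)} = \frac{2 + 2 i}{2 D}$ ($N{\left(D,o \right)} = \frac{2 + \sqrt{2} \sqrt{-2}}{D + D} = \frac{2 + \sqrt{2} i \sqrt{2}}{2 D} = \left(2 + 2 i\right) \frac{1}{2 D} = \frac{2 + 2 i}{2 D}$)
$N{\left(9,-1 \right)} 580 = \frac{1 + i}{9} \cdot 580 = \left(\frac{1}{9} + \frac{i}{9}\right) 580 = \frac{580}{9} + \frac{580 i}{9}$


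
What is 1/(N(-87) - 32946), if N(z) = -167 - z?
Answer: -1/33026 ≈ -3.0279e-5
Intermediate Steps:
1/(N(-87) - 32946) = 1/((-167 - 1*(-87)) - 32946) = 1/((-167 + 87) - 32946) = 1/(-80 - 32946) = 1/(-33026) = -1/33026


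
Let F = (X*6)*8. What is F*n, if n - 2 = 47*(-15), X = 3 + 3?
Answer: -202464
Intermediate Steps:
X = 6
n = -703 (n = 2 + 47*(-15) = 2 - 705 = -703)
F = 288 (F = (6*6)*8 = 36*8 = 288)
F*n = 288*(-703) = -202464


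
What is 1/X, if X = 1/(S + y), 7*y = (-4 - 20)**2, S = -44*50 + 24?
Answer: -14656/7 ≈ -2093.7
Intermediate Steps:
S = -2176 (S = -2200 + 24 = -2176)
y = 576/7 (y = (-4 - 20)**2/7 = (1/7)*(-24)**2 = (1/7)*576 = 576/7 ≈ 82.286)
X = -7/14656 (X = 1/(-2176 + 576/7) = 1/(-14656/7) = -7/14656 ≈ -0.00047762)
1/X = 1/(-7/14656) = -14656/7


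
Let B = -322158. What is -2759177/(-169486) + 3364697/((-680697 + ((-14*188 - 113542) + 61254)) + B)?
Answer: 2348319415433/179278053650 ≈ 13.099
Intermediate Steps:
-2759177/(-169486) + 3364697/((-680697 + ((-14*188 - 113542) + 61254)) + B) = -2759177/(-169486) + 3364697/((-680697 + ((-14*188 - 113542) + 61254)) - 322158) = -2759177*(-1/169486) + 3364697/((-680697 + ((-2632 - 113542) + 61254)) - 322158) = 2759177/169486 + 3364697/((-680697 + (-116174 + 61254)) - 322158) = 2759177/169486 + 3364697/((-680697 - 54920) - 322158) = 2759177/169486 + 3364697/(-735617 - 322158) = 2759177/169486 + 3364697/(-1057775) = 2759177/169486 + 3364697*(-1/1057775) = 2759177/169486 - 3364697/1057775 = 2348319415433/179278053650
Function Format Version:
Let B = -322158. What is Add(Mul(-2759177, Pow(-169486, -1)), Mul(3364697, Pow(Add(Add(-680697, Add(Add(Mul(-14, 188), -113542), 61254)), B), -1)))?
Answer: Rational(2348319415433, 179278053650) ≈ 13.099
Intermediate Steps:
Add(Mul(-2759177, Pow(-169486, -1)), Mul(3364697, Pow(Add(Add(-680697, Add(Add(Mul(-14, 188), -113542), 61254)), B), -1))) = Add(Mul(-2759177, Pow(-169486, -1)), Mul(3364697, Pow(Add(Add(-680697, Add(Add(Mul(-14, 188), -113542), 61254)), -322158), -1))) = Add(Mul(-2759177, Rational(-1, 169486)), Mul(3364697, Pow(Add(Add(-680697, Add(Add(-2632, -113542), 61254)), -322158), -1))) = Add(Rational(2759177, 169486), Mul(3364697, Pow(Add(Add(-680697, Add(-116174, 61254)), -322158), -1))) = Add(Rational(2759177, 169486), Mul(3364697, Pow(Add(Add(-680697, -54920), -322158), -1))) = Add(Rational(2759177, 169486), Mul(3364697, Pow(Add(-735617, -322158), -1))) = Add(Rational(2759177, 169486), Mul(3364697, Pow(-1057775, -1))) = Add(Rational(2759177, 169486), Mul(3364697, Rational(-1, 1057775))) = Add(Rational(2759177, 169486), Rational(-3364697, 1057775)) = Rational(2348319415433, 179278053650)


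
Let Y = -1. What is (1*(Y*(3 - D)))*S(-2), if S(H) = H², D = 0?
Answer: -12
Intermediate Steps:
(1*(Y*(3 - D)))*S(-2) = (1*(-(3 - 1*0)))*(-2)² = (1*(-(3 + 0)))*4 = (1*(-1*3))*4 = (1*(-3))*4 = -3*4 = -12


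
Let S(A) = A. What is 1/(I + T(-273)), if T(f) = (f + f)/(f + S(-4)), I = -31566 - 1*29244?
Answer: -277/16843824 ≈ -1.6445e-5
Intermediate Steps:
I = -60810 (I = -31566 - 29244 = -60810)
T(f) = 2*f/(-4 + f) (T(f) = (f + f)/(f - 4) = (2*f)/(-4 + f) = 2*f/(-4 + f))
1/(I + T(-273)) = 1/(-60810 + 2*(-273)/(-4 - 273)) = 1/(-60810 + 2*(-273)/(-277)) = 1/(-60810 + 2*(-273)*(-1/277)) = 1/(-60810 + 546/277) = 1/(-16843824/277) = -277/16843824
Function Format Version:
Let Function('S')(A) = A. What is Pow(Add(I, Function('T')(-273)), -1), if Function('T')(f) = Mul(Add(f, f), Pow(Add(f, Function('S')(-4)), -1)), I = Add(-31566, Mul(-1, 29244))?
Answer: Rational(-277, 16843824) ≈ -1.6445e-5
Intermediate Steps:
I = -60810 (I = Add(-31566, -29244) = -60810)
Function('T')(f) = Mul(2, f, Pow(Add(-4, f), -1)) (Function('T')(f) = Mul(Add(f, f), Pow(Add(f, -4), -1)) = Mul(Mul(2, f), Pow(Add(-4, f), -1)) = Mul(2, f, Pow(Add(-4, f), -1)))
Pow(Add(I, Function('T')(-273)), -1) = Pow(Add(-60810, Mul(2, -273, Pow(Add(-4, -273), -1))), -1) = Pow(Add(-60810, Mul(2, -273, Pow(-277, -1))), -1) = Pow(Add(-60810, Mul(2, -273, Rational(-1, 277))), -1) = Pow(Add(-60810, Rational(546, 277)), -1) = Pow(Rational(-16843824, 277), -1) = Rational(-277, 16843824)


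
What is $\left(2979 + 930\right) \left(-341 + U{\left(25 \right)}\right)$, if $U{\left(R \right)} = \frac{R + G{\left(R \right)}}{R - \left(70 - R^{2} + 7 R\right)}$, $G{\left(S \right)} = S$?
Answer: $- \frac{35977133}{27} \approx -1.3325 \cdot 10^{6}$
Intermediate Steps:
$U{\left(R \right)} = \frac{2 R}{-70 + R^{2} - 6 R}$ ($U{\left(R \right)} = \frac{R + R}{R - \left(70 - R^{2} + 7 R\right)} = \frac{2 R}{R - \left(70 - R^{2} + 7 R\right)} = \frac{2 R}{-70 + R^{2} - 6 R}$)
$\left(2979 + 930\right) \left(-341 + U{\left(25 \right)}\right) = \left(2979 + 930\right) \left(-341 + 2 \cdot 25 \frac{1}{-70 + 25^{2} - 150}\right) = 3909 \left(-341 + 2 \cdot 25 \frac{1}{-70 + 625 - 150}\right) = 3909 \left(-341 + 2 \cdot 25 \cdot \frac{1}{405}\right) = 3909 \left(-341 + \frac{10}{81}\right) = 3909 \left(- \frac{27611}{81}\right) = - \frac{35977133}{27}$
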